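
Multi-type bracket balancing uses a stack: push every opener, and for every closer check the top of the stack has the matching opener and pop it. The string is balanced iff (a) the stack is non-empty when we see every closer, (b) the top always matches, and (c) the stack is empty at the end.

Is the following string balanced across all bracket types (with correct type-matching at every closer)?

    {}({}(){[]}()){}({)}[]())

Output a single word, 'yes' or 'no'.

Answer: no

Derivation:
pos 0: push '{'; stack = {
pos 1: '}' matches '{'; pop; stack = (empty)
pos 2: push '('; stack = (
pos 3: push '{'; stack = ({
pos 4: '}' matches '{'; pop; stack = (
pos 5: push '('; stack = ((
pos 6: ')' matches '('; pop; stack = (
pos 7: push '{'; stack = ({
pos 8: push '['; stack = ({[
pos 9: ']' matches '['; pop; stack = ({
pos 10: '}' matches '{'; pop; stack = (
pos 11: push '('; stack = ((
pos 12: ')' matches '('; pop; stack = (
pos 13: ')' matches '('; pop; stack = (empty)
pos 14: push '{'; stack = {
pos 15: '}' matches '{'; pop; stack = (empty)
pos 16: push '('; stack = (
pos 17: push '{'; stack = ({
pos 18: saw closer ')' but top of stack is '{' (expected '}') → INVALID
Verdict: type mismatch at position 18: ')' closes '{' → no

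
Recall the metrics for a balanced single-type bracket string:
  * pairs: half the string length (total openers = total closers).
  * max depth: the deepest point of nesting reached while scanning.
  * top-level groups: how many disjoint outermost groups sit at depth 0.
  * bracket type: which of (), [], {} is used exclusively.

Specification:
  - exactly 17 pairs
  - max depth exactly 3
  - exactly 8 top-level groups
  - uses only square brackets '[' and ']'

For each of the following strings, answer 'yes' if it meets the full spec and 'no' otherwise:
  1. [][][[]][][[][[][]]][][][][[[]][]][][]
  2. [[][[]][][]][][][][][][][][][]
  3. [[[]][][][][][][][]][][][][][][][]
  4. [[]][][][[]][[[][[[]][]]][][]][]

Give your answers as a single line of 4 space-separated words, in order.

String 1 '[][][[]][][[][[][]]][][][][[[]][]][][]': depth seq [1 0 1 0 1 2 1 0 1 0 1 2 1 2 3 2 3 2 1 0 1 0 1 0 1 0 1 2 3 2 1 2 1 0 1 0 1 0]
  -> pairs=19 depth=3 groups=11 -> no
String 2 '[[][[]][][]][][][][][][][][][]': depth seq [1 2 1 2 3 2 1 2 1 2 1 0 1 0 1 0 1 0 1 0 1 0 1 0 1 0 1 0 1 0]
  -> pairs=15 depth=3 groups=10 -> no
String 3 '[[[]][][][][][][][]][][][][][][][]': depth seq [1 2 3 2 1 2 1 2 1 2 1 2 1 2 1 2 1 2 1 0 1 0 1 0 1 0 1 0 1 0 1 0 1 0]
  -> pairs=17 depth=3 groups=8 -> yes
String 4 '[[]][][][[]][[[][[[]][]]][][]][]': depth seq [1 2 1 0 1 0 1 0 1 2 1 0 1 2 3 2 3 4 5 4 3 4 3 2 1 2 1 2 1 0 1 0]
  -> pairs=16 depth=5 groups=6 -> no

Answer: no no yes no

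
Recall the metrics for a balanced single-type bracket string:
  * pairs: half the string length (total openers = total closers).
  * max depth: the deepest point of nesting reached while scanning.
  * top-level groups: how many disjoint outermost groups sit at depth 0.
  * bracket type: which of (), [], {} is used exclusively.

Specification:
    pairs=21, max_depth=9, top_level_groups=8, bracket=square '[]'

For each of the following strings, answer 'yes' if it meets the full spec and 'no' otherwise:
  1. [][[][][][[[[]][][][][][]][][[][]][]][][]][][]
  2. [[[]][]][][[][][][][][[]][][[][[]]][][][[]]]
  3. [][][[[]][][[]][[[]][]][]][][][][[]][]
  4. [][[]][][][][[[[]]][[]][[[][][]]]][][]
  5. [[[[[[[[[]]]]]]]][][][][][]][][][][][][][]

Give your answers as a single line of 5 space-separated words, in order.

String 1 '[][[][][][[[[]][][][][][]][][[][]][]][][]][][]': depth seq [1 0 1 2 1 2 1 2 1 2 3 4 5 4 3 4 3 4 3 4 3 4 3 4 3 2 3 2 3 4 3 4 3 2 3 2 1 2 1 2 1 0 1 0 1 0]
  -> pairs=23 depth=5 groups=4 -> no
String 2 '[[[]][]][][[][][][][][[]][][[][[]]][][][[]]]': depth seq [1 2 3 2 1 2 1 0 1 0 1 2 1 2 1 2 1 2 1 2 1 2 3 2 1 2 1 2 3 2 3 4 3 2 1 2 1 2 1 2 3 2 1 0]
  -> pairs=22 depth=4 groups=3 -> no
String 3 '[][][[[]][][[]][[[]][]][]][][][][[]][]': depth seq [1 0 1 0 1 2 3 2 1 2 1 2 3 2 1 2 3 4 3 2 3 2 1 2 1 0 1 0 1 0 1 0 1 2 1 0 1 0]
  -> pairs=19 depth=4 groups=8 -> no
String 4 '[][[]][][][][[[[]]][[]][[[][][]]]][][]': depth seq [1 0 1 2 1 0 1 0 1 0 1 0 1 2 3 4 3 2 1 2 3 2 1 2 3 4 3 4 3 4 3 2 1 0 1 0 1 0]
  -> pairs=19 depth=4 groups=8 -> no
String 5 '[[[[[[[[[]]]]]]]][][][][][]][][][][][][][]': depth seq [1 2 3 4 5 6 7 8 9 8 7 6 5 4 3 2 1 2 1 2 1 2 1 2 1 2 1 0 1 0 1 0 1 0 1 0 1 0 1 0 1 0]
  -> pairs=21 depth=9 groups=8 -> yes

Answer: no no no no yes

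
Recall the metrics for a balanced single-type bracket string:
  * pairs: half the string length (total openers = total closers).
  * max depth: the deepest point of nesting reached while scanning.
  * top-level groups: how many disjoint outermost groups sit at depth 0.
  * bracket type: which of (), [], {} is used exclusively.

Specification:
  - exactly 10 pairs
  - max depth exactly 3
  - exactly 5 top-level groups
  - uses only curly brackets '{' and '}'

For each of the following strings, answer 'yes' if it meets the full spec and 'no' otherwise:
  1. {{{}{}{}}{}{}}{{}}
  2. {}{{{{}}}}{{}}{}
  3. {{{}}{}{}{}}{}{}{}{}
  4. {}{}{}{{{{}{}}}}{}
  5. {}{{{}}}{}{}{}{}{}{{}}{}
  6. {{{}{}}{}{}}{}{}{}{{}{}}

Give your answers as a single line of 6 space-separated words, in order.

Answer: no no yes no no no

Derivation:
String 1 '{{{}{}{}}{}{}}{{}}': depth seq [1 2 3 2 3 2 3 2 1 2 1 2 1 0 1 2 1 0]
  -> pairs=9 depth=3 groups=2 -> no
String 2 '{}{{{{}}}}{{}}{}': depth seq [1 0 1 2 3 4 3 2 1 0 1 2 1 0 1 0]
  -> pairs=8 depth=4 groups=4 -> no
String 3 '{{{}}{}{}{}}{}{}{}{}': depth seq [1 2 3 2 1 2 1 2 1 2 1 0 1 0 1 0 1 0 1 0]
  -> pairs=10 depth=3 groups=5 -> yes
String 4 '{}{}{}{{{{}{}}}}{}': depth seq [1 0 1 0 1 0 1 2 3 4 3 4 3 2 1 0 1 0]
  -> pairs=9 depth=4 groups=5 -> no
String 5 '{}{{{}}}{}{}{}{}{}{{}}{}': depth seq [1 0 1 2 3 2 1 0 1 0 1 0 1 0 1 0 1 0 1 2 1 0 1 0]
  -> pairs=12 depth=3 groups=9 -> no
String 6 '{{{}{}}{}{}}{}{}{}{{}{}}': depth seq [1 2 3 2 3 2 1 2 1 2 1 0 1 0 1 0 1 0 1 2 1 2 1 0]
  -> pairs=12 depth=3 groups=5 -> no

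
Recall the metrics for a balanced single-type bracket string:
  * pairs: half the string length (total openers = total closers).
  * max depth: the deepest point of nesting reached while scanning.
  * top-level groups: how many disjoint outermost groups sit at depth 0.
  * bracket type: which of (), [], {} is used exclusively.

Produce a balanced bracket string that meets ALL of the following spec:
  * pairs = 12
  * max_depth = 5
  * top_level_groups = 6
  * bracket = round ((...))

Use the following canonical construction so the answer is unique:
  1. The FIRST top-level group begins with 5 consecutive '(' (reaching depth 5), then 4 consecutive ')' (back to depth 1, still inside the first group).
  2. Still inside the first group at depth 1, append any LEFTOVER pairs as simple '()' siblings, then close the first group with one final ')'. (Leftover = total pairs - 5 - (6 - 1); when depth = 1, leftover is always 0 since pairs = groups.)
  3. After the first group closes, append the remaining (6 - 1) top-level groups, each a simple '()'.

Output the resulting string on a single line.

Answer: ((((())))()())()()()()()

Derivation:
Spec: pairs=12 depth=5 groups=6
Leftover pairs = 12 - 5 - (6-1) = 2
First group: deep chain of depth 5 + 2 sibling pairs
Remaining 5 groups: simple '()' each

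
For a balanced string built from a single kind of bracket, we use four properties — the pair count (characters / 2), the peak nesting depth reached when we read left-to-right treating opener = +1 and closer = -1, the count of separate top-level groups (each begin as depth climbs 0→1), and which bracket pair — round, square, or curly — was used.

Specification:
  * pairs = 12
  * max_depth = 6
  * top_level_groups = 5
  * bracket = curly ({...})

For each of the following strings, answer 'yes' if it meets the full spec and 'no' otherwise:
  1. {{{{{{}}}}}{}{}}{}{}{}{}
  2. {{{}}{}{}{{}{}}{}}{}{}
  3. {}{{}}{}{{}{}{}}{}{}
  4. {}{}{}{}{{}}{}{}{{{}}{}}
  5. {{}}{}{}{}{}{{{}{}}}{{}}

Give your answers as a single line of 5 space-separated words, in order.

String 1 '{{{{{{}}}}}{}{}}{}{}{}{}': depth seq [1 2 3 4 5 6 5 4 3 2 1 2 1 2 1 0 1 0 1 0 1 0 1 0]
  -> pairs=12 depth=6 groups=5 -> yes
String 2 '{{{}}{}{}{{}{}}{}}{}{}': depth seq [1 2 3 2 1 2 1 2 1 2 3 2 3 2 1 2 1 0 1 0 1 0]
  -> pairs=11 depth=3 groups=3 -> no
String 3 '{}{{}}{}{{}{}{}}{}{}': depth seq [1 0 1 2 1 0 1 0 1 2 1 2 1 2 1 0 1 0 1 0]
  -> pairs=10 depth=2 groups=6 -> no
String 4 '{}{}{}{}{{}}{}{}{{{}}{}}': depth seq [1 0 1 0 1 0 1 0 1 2 1 0 1 0 1 0 1 2 3 2 1 2 1 0]
  -> pairs=12 depth=3 groups=8 -> no
String 5 '{{}}{}{}{}{}{{{}{}}}{{}}': depth seq [1 2 1 0 1 0 1 0 1 0 1 0 1 2 3 2 3 2 1 0 1 2 1 0]
  -> pairs=12 depth=3 groups=7 -> no

Answer: yes no no no no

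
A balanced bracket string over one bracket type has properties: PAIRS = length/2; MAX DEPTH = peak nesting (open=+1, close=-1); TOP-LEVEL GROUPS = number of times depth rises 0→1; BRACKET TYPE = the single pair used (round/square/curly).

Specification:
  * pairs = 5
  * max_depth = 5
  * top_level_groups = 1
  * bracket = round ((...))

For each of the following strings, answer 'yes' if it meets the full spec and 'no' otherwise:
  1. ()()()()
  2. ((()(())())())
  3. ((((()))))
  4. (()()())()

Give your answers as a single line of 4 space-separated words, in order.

String 1 '()()()()': depth seq [1 0 1 0 1 0 1 0]
  -> pairs=4 depth=1 groups=4 -> no
String 2 '((()(())())())': depth seq [1 2 3 2 3 4 3 2 3 2 1 2 1 0]
  -> pairs=7 depth=4 groups=1 -> no
String 3 '((((()))))': depth seq [1 2 3 4 5 4 3 2 1 0]
  -> pairs=5 depth=5 groups=1 -> yes
String 4 '(()()())()': depth seq [1 2 1 2 1 2 1 0 1 0]
  -> pairs=5 depth=2 groups=2 -> no

Answer: no no yes no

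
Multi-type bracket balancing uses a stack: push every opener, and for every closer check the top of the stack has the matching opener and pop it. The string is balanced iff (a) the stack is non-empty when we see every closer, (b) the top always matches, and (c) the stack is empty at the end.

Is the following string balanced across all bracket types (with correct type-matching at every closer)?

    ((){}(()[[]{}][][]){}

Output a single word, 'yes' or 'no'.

pos 0: push '('; stack = (
pos 1: push '('; stack = ((
pos 2: ')' matches '('; pop; stack = (
pos 3: push '{'; stack = ({
pos 4: '}' matches '{'; pop; stack = (
pos 5: push '('; stack = ((
pos 6: push '('; stack = (((
pos 7: ')' matches '('; pop; stack = ((
pos 8: push '['; stack = (([
pos 9: push '['; stack = (([[
pos 10: ']' matches '['; pop; stack = (([
pos 11: push '{'; stack = (([{
pos 12: '}' matches '{'; pop; stack = (([
pos 13: ']' matches '['; pop; stack = ((
pos 14: push '['; stack = (([
pos 15: ']' matches '['; pop; stack = ((
pos 16: push '['; stack = (([
pos 17: ']' matches '['; pop; stack = ((
pos 18: ')' matches '('; pop; stack = (
pos 19: push '{'; stack = ({
pos 20: '}' matches '{'; pop; stack = (
end: stack still non-empty (() → INVALID
Verdict: unclosed openers at end: ( → no

Answer: no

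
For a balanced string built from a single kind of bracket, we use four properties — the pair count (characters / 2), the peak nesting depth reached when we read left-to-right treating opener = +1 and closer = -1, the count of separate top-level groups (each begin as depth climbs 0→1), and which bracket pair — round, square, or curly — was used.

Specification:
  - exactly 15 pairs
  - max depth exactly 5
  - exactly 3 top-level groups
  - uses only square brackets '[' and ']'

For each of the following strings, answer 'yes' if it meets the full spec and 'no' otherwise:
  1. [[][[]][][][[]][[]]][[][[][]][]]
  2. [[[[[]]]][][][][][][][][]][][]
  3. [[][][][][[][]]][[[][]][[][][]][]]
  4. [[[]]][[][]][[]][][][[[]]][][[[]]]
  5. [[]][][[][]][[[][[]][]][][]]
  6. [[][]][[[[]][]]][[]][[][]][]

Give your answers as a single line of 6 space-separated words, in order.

String 1 '[[][[]][][][[]][[]]][[][[][]][]]': depth seq [1 2 1 2 3 2 1 2 1 2 1 2 3 2 1 2 3 2 1 0 1 2 1 2 3 2 3 2 1 2 1 0]
  -> pairs=16 depth=3 groups=2 -> no
String 2 '[[[[[]]]][][][][][][][][]][][]': depth seq [1 2 3 4 5 4 3 2 1 2 1 2 1 2 1 2 1 2 1 2 1 2 1 2 1 0 1 0 1 0]
  -> pairs=15 depth=5 groups=3 -> yes
String 3 '[[][][][][[][]]][[[][]][[][][]][]]': depth seq [1 2 1 2 1 2 1 2 1 2 3 2 3 2 1 0 1 2 3 2 3 2 1 2 3 2 3 2 3 2 1 2 1 0]
  -> pairs=17 depth=3 groups=2 -> no
String 4 '[[[]]][[][]][[]][][][[[]]][][[[]]]': depth seq [1 2 3 2 1 0 1 2 1 2 1 0 1 2 1 0 1 0 1 0 1 2 3 2 1 0 1 0 1 2 3 2 1 0]
  -> pairs=17 depth=3 groups=8 -> no
String 5 '[[]][][[][]][[[][[]][]][][]]': depth seq [1 2 1 0 1 0 1 2 1 2 1 0 1 2 3 2 3 4 3 2 3 2 1 2 1 2 1 0]
  -> pairs=14 depth=4 groups=4 -> no
String 6 '[[][]][[[[]][]]][[]][[][]][]': depth seq [1 2 1 2 1 0 1 2 3 4 3 2 3 2 1 0 1 2 1 0 1 2 1 2 1 0 1 0]
  -> pairs=14 depth=4 groups=5 -> no

Answer: no yes no no no no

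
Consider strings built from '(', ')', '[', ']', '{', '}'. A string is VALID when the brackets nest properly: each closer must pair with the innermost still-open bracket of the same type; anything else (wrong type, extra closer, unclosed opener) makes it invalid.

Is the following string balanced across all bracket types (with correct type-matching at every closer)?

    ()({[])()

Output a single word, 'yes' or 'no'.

pos 0: push '('; stack = (
pos 1: ')' matches '('; pop; stack = (empty)
pos 2: push '('; stack = (
pos 3: push '{'; stack = ({
pos 4: push '['; stack = ({[
pos 5: ']' matches '['; pop; stack = ({
pos 6: saw closer ')' but top of stack is '{' (expected '}') → INVALID
Verdict: type mismatch at position 6: ')' closes '{' → no

Answer: no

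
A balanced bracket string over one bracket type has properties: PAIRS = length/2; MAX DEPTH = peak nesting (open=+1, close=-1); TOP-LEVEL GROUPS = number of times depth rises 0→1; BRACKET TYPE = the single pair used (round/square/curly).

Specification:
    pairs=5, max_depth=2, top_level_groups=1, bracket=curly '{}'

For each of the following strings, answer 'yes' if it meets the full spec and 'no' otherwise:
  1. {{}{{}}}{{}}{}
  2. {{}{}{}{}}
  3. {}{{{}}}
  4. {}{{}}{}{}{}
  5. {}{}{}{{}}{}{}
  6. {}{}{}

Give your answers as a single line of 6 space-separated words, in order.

String 1 '{{}{{}}}{{}}{}': depth seq [1 2 1 2 3 2 1 0 1 2 1 0 1 0]
  -> pairs=7 depth=3 groups=3 -> no
String 2 '{{}{}{}{}}': depth seq [1 2 1 2 1 2 1 2 1 0]
  -> pairs=5 depth=2 groups=1 -> yes
String 3 '{}{{{}}}': depth seq [1 0 1 2 3 2 1 0]
  -> pairs=4 depth=3 groups=2 -> no
String 4 '{}{{}}{}{}{}': depth seq [1 0 1 2 1 0 1 0 1 0 1 0]
  -> pairs=6 depth=2 groups=5 -> no
String 5 '{}{}{}{{}}{}{}': depth seq [1 0 1 0 1 0 1 2 1 0 1 0 1 0]
  -> pairs=7 depth=2 groups=6 -> no
String 6 '{}{}{}': depth seq [1 0 1 0 1 0]
  -> pairs=3 depth=1 groups=3 -> no

Answer: no yes no no no no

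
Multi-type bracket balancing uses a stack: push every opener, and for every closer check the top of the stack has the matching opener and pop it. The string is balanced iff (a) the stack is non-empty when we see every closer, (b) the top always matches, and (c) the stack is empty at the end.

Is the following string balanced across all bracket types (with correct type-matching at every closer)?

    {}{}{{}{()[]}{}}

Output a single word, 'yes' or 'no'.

pos 0: push '{'; stack = {
pos 1: '}' matches '{'; pop; stack = (empty)
pos 2: push '{'; stack = {
pos 3: '}' matches '{'; pop; stack = (empty)
pos 4: push '{'; stack = {
pos 5: push '{'; stack = {{
pos 6: '}' matches '{'; pop; stack = {
pos 7: push '{'; stack = {{
pos 8: push '('; stack = {{(
pos 9: ')' matches '('; pop; stack = {{
pos 10: push '['; stack = {{[
pos 11: ']' matches '['; pop; stack = {{
pos 12: '}' matches '{'; pop; stack = {
pos 13: push '{'; stack = {{
pos 14: '}' matches '{'; pop; stack = {
pos 15: '}' matches '{'; pop; stack = (empty)
end: stack empty → VALID
Verdict: properly nested → yes

Answer: yes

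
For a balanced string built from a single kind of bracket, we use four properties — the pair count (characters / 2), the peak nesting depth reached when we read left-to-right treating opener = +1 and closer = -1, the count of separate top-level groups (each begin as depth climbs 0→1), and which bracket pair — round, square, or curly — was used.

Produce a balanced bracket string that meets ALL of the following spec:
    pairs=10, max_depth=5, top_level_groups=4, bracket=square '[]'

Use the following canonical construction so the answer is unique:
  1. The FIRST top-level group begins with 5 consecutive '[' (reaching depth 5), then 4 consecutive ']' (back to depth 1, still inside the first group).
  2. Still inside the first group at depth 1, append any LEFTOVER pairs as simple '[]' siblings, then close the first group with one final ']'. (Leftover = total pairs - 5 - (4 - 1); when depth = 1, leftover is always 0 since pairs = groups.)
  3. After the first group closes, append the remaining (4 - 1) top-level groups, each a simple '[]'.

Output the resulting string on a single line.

Answer: [[[[[]]]][][]][][][]

Derivation:
Spec: pairs=10 depth=5 groups=4
Leftover pairs = 10 - 5 - (4-1) = 2
First group: deep chain of depth 5 + 2 sibling pairs
Remaining 3 groups: simple '[]' each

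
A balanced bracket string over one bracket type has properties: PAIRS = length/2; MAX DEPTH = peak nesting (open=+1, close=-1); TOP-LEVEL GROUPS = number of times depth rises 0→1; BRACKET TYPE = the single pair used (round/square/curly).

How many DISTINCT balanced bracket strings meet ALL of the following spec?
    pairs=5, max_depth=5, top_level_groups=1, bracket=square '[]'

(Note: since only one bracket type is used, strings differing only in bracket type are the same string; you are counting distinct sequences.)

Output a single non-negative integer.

Spec: pairs=5 depth=5 groups=1
Count(depth <= 5) = 14
Count(depth <= 4) = 13
Count(depth == 5) = 14 - 13 = 1

Answer: 1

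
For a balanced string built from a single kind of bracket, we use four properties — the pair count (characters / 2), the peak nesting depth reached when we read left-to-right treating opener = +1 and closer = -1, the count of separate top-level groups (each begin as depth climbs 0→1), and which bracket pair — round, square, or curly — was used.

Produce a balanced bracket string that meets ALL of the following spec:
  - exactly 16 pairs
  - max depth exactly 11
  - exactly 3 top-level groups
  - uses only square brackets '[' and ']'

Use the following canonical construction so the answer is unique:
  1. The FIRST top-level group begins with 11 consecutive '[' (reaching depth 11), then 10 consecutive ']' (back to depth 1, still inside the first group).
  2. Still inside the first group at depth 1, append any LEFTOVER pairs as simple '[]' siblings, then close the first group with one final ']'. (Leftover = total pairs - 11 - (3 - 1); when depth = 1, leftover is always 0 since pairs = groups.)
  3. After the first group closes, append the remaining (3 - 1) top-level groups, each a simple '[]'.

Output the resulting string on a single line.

Spec: pairs=16 depth=11 groups=3
Leftover pairs = 16 - 11 - (3-1) = 3
First group: deep chain of depth 11 + 3 sibling pairs
Remaining 2 groups: simple '[]' each

Answer: [[[[[[[[[[[]]]]]]]]]][][][]][][]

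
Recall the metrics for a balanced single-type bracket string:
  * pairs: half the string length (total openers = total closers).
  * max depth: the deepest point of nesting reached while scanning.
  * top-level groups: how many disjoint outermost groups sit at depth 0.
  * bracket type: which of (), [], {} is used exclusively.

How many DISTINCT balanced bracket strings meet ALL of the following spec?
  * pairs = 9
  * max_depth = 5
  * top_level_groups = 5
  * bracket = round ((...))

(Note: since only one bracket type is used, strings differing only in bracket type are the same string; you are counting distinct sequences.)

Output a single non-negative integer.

Answer: 5

Derivation:
Spec: pairs=9 depth=5 groups=5
Count(depth <= 5) = 275
Count(depth <= 4) = 270
Count(depth == 5) = 275 - 270 = 5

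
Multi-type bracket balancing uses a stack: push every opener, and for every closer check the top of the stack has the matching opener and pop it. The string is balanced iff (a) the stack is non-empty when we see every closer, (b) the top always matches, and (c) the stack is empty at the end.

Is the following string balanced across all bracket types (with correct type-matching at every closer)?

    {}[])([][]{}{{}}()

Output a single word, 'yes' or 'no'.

Answer: no

Derivation:
pos 0: push '{'; stack = {
pos 1: '}' matches '{'; pop; stack = (empty)
pos 2: push '['; stack = [
pos 3: ']' matches '['; pop; stack = (empty)
pos 4: saw closer ')' but stack is empty → INVALID
Verdict: unmatched closer ')' at position 4 → no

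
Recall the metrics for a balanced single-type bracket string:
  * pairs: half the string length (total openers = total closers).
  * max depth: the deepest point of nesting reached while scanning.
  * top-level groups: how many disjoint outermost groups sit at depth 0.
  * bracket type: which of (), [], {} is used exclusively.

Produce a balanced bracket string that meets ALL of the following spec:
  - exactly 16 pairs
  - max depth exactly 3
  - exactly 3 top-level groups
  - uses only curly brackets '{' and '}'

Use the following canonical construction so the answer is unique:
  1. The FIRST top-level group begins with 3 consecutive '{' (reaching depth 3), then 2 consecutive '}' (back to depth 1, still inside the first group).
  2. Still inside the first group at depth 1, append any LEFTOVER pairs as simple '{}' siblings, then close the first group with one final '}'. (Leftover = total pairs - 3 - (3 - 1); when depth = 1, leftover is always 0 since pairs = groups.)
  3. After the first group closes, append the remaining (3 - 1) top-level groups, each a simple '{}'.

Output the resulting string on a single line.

Answer: {{{}}{}{}{}{}{}{}{}{}{}{}{}}{}{}

Derivation:
Spec: pairs=16 depth=3 groups=3
Leftover pairs = 16 - 3 - (3-1) = 11
First group: deep chain of depth 3 + 11 sibling pairs
Remaining 2 groups: simple '{}' each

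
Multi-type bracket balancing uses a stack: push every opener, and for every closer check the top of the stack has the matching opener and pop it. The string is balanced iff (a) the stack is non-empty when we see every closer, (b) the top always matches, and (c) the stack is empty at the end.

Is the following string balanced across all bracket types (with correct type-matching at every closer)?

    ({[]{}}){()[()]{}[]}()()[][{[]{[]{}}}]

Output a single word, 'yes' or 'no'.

pos 0: push '('; stack = (
pos 1: push '{'; stack = ({
pos 2: push '['; stack = ({[
pos 3: ']' matches '['; pop; stack = ({
pos 4: push '{'; stack = ({{
pos 5: '}' matches '{'; pop; stack = ({
pos 6: '}' matches '{'; pop; stack = (
pos 7: ')' matches '('; pop; stack = (empty)
pos 8: push '{'; stack = {
pos 9: push '('; stack = {(
pos 10: ')' matches '('; pop; stack = {
pos 11: push '['; stack = {[
pos 12: push '('; stack = {[(
pos 13: ')' matches '('; pop; stack = {[
pos 14: ']' matches '['; pop; stack = {
pos 15: push '{'; stack = {{
pos 16: '}' matches '{'; pop; stack = {
pos 17: push '['; stack = {[
pos 18: ']' matches '['; pop; stack = {
pos 19: '}' matches '{'; pop; stack = (empty)
pos 20: push '('; stack = (
pos 21: ')' matches '('; pop; stack = (empty)
pos 22: push '('; stack = (
pos 23: ')' matches '('; pop; stack = (empty)
pos 24: push '['; stack = [
pos 25: ']' matches '['; pop; stack = (empty)
pos 26: push '['; stack = [
pos 27: push '{'; stack = [{
pos 28: push '['; stack = [{[
pos 29: ']' matches '['; pop; stack = [{
pos 30: push '{'; stack = [{{
pos 31: push '['; stack = [{{[
pos 32: ']' matches '['; pop; stack = [{{
pos 33: push '{'; stack = [{{{
pos 34: '}' matches '{'; pop; stack = [{{
pos 35: '}' matches '{'; pop; stack = [{
pos 36: '}' matches '{'; pop; stack = [
pos 37: ']' matches '['; pop; stack = (empty)
end: stack empty → VALID
Verdict: properly nested → yes

Answer: yes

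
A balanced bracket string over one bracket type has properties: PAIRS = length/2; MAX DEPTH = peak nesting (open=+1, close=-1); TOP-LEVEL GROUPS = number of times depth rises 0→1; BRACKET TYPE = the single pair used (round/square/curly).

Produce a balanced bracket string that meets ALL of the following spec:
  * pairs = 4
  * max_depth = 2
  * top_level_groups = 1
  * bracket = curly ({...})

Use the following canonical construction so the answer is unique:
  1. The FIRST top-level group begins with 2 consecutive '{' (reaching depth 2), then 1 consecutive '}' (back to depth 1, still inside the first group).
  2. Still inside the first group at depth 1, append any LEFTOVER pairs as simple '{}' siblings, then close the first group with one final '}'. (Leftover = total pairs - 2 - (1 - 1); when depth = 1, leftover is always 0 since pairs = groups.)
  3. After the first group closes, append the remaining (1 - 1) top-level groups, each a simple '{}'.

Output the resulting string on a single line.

Spec: pairs=4 depth=2 groups=1
Leftover pairs = 4 - 2 - (1-1) = 2
First group: deep chain of depth 2 + 2 sibling pairs
Remaining 0 groups: simple '{}' each

Answer: {{}{}{}}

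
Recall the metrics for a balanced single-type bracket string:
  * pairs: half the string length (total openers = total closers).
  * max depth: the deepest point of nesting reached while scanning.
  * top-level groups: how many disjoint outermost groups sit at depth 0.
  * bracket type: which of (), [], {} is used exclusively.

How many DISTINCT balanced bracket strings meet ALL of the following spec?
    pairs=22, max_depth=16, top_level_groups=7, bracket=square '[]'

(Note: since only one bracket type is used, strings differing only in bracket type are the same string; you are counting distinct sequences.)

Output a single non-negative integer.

Answer: 7

Derivation:
Spec: pairs=22 depth=16 groups=7
Count(depth <= 16) = 1771605360
Count(depth <= 15) = 1771605353
Count(depth == 16) = 1771605360 - 1771605353 = 7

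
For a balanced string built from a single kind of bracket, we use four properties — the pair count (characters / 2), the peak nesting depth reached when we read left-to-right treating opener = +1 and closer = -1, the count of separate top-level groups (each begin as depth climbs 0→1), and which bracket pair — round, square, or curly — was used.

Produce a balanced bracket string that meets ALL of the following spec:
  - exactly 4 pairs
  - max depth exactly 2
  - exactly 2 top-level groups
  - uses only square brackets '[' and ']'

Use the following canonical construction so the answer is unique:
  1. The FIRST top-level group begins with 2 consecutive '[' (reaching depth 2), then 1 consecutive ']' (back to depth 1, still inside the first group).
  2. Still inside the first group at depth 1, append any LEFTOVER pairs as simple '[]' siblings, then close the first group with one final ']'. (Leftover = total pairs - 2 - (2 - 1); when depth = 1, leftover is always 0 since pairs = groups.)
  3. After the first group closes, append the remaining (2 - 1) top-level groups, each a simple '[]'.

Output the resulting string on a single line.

Spec: pairs=4 depth=2 groups=2
Leftover pairs = 4 - 2 - (2-1) = 1
First group: deep chain of depth 2 + 1 sibling pairs
Remaining 1 groups: simple '[]' each

Answer: [[][]][]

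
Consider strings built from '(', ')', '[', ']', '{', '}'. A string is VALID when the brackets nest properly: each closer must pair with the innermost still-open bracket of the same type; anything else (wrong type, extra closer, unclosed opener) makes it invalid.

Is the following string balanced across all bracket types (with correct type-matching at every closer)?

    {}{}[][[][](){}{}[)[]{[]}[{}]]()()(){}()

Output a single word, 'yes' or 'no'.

pos 0: push '{'; stack = {
pos 1: '}' matches '{'; pop; stack = (empty)
pos 2: push '{'; stack = {
pos 3: '}' matches '{'; pop; stack = (empty)
pos 4: push '['; stack = [
pos 5: ']' matches '['; pop; stack = (empty)
pos 6: push '['; stack = [
pos 7: push '['; stack = [[
pos 8: ']' matches '['; pop; stack = [
pos 9: push '['; stack = [[
pos 10: ']' matches '['; pop; stack = [
pos 11: push '('; stack = [(
pos 12: ')' matches '('; pop; stack = [
pos 13: push '{'; stack = [{
pos 14: '}' matches '{'; pop; stack = [
pos 15: push '{'; stack = [{
pos 16: '}' matches '{'; pop; stack = [
pos 17: push '['; stack = [[
pos 18: saw closer ')' but top of stack is '[' (expected ']') → INVALID
Verdict: type mismatch at position 18: ')' closes '[' → no

Answer: no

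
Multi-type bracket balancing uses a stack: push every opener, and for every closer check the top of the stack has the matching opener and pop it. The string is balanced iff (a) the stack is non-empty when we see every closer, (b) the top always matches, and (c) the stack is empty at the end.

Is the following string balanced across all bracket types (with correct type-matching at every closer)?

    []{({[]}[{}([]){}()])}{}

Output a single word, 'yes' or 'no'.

Answer: yes

Derivation:
pos 0: push '['; stack = [
pos 1: ']' matches '['; pop; stack = (empty)
pos 2: push '{'; stack = {
pos 3: push '('; stack = {(
pos 4: push '{'; stack = {({
pos 5: push '['; stack = {({[
pos 6: ']' matches '['; pop; stack = {({
pos 7: '}' matches '{'; pop; stack = {(
pos 8: push '['; stack = {([
pos 9: push '{'; stack = {([{
pos 10: '}' matches '{'; pop; stack = {([
pos 11: push '('; stack = {([(
pos 12: push '['; stack = {([([
pos 13: ']' matches '['; pop; stack = {([(
pos 14: ')' matches '('; pop; stack = {([
pos 15: push '{'; stack = {([{
pos 16: '}' matches '{'; pop; stack = {([
pos 17: push '('; stack = {([(
pos 18: ')' matches '('; pop; stack = {([
pos 19: ']' matches '['; pop; stack = {(
pos 20: ')' matches '('; pop; stack = {
pos 21: '}' matches '{'; pop; stack = (empty)
pos 22: push '{'; stack = {
pos 23: '}' matches '{'; pop; stack = (empty)
end: stack empty → VALID
Verdict: properly nested → yes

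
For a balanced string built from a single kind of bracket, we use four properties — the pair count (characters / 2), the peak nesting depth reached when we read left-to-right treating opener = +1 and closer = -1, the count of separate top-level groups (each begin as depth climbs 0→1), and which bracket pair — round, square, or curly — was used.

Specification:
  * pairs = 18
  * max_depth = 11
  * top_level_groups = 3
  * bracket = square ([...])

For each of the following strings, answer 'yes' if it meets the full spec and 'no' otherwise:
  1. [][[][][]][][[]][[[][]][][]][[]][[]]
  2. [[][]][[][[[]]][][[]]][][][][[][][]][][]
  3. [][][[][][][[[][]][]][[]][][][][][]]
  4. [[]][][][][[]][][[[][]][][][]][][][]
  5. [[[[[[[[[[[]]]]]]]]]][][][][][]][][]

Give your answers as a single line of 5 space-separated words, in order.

Answer: no no no no yes

Derivation:
String 1 '[][[][][]][][[]][[[][]][][]][[]][[]]': depth seq [1 0 1 2 1 2 1 2 1 0 1 0 1 2 1 0 1 2 3 2 3 2 1 2 1 2 1 0 1 2 1 0 1 2 1 0]
  -> pairs=18 depth=3 groups=7 -> no
String 2 '[[][]][[][[[]]][][[]]][][][][[][][]][][]': depth seq [1 2 1 2 1 0 1 2 1 2 3 4 3 2 1 2 1 2 3 2 1 0 1 0 1 0 1 0 1 2 1 2 1 2 1 0 1 0 1 0]
  -> pairs=20 depth=4 groups=8 -> no
String 3 '[][][[][][][[[][]][]][[]][][][][][]]': depth seq [1 0 1 0 1 2 1 2 1 2 1 2 3 4 3 4 3 2 3 2 1 2 3 2 1 2 1 2 1 2 1 2 1 2 1 0]
  -> pairs=18 depth=4 groups=3 -> no
String 4 '[[]][][][][[]][][[[][]][][][]][][][]': depth seq [1 2 1 0 1 0 1 0 1 0 1 2 1 0 1 0 1 2 3 2 3 2 1 2 1 2 1 2 1 0 1 0 1 0 1 0]
  -> pairs=18 depth=3 groups=10 -> no
String 5 '[[[[[[[[[[[]]]]]]]]]][][][][][]][][]': depth seq [1 2 3 4 5 6 7 8 9 10 11 10 9 8 7 6 5 4 3 2 1 2 1 2 1 2 1 2 1 2 1 0 1 0 1 0]
  -> pairs=18 depth=11 groups=3 -> yes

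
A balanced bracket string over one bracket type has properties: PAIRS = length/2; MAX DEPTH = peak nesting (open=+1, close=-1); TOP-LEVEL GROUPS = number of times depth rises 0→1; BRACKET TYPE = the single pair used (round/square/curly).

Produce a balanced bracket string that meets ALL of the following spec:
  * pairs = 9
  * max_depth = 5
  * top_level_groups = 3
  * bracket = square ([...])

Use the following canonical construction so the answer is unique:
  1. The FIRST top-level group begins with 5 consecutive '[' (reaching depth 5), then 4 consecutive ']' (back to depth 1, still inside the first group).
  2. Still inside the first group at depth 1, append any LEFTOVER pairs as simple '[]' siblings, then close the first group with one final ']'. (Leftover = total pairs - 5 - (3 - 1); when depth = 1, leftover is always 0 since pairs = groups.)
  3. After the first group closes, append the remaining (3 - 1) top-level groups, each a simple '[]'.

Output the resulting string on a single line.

Answer: [[[[[]]]][][]][][]

Derivation:
Spec: pairs=9 depth=5 groups=3
Leftover pairs = 9 - 5 - (3-1) = 2
First group: deep chain of depth 5 + 2 sibling pairs
Remaining 2 groups: simple '[]' each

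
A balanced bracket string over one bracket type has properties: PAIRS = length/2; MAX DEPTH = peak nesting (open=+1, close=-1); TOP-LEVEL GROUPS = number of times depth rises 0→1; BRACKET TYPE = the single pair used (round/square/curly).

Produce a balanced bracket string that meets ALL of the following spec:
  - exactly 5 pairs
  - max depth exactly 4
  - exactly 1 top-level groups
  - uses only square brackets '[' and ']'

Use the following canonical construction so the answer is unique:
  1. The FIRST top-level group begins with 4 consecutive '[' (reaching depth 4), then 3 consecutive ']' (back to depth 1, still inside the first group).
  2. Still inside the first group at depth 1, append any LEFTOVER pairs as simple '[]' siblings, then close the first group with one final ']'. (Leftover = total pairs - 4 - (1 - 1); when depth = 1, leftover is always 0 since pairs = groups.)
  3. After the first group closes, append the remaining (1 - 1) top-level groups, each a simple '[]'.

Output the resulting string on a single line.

Answer: [[[[]]][]]

Derivation:
Spec: pairs=5 depth=4 groups=1
Leftover pairs = 5 - 4 - (1-1) = 1
First group: deep chain of depth 4 + 1 sibling pairs
Remaining 0 groups: simple '[]' each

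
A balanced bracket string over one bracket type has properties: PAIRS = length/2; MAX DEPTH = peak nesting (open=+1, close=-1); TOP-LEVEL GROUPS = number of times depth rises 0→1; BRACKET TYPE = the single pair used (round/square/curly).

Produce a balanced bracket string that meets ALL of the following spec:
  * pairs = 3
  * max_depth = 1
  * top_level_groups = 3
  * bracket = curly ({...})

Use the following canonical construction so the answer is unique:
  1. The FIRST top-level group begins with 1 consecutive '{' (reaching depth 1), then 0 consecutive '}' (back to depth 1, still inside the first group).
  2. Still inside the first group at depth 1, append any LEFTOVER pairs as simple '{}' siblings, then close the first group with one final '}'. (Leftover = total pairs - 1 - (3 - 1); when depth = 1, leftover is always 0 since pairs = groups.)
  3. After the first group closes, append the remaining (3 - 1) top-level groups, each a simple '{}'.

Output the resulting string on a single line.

Spec: pairs=3 depth=1 groups=3
Leftover pairs = 3 - 1 - (3-1) = 0
First group: deep chain of depth 1 + 0 sibling pairs
Remaining 2 groups: simple '{}' each

Answer: {}{}{}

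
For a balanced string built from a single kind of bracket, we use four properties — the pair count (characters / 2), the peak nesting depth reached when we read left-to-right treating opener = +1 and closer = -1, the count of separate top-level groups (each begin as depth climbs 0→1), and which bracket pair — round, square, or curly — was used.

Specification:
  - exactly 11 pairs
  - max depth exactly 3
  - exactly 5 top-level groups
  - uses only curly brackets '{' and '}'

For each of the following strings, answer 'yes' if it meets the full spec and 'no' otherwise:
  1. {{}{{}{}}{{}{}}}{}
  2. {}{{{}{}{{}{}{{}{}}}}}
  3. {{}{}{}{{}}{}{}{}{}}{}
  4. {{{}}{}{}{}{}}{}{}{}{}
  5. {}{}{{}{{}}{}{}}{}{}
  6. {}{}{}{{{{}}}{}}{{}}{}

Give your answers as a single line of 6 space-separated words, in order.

Answer: no no no yes no no

Derivation:
String 1 '{{}{{}{}}{{}{}}}{}': depth seq [1 2 1 2 3 2 3 2 1 2 3 2 3 2 1 0 1 0]
  -> pairs=9 depth=3 groups=2 -> no
String 2 '{}{{{}{}{{}{}{{}{}}}}}': depth seq [1 0 1 2 3 2 3 2 3 4 3 4 3 4 5 4 5 4 3 2 1 0]
  -> pairs=11 depth=5 groups=2 -> no
String 3 '{{}{}{}{{}}{}{}{}{}}{}': depth seq [1 2 1 2 1 2 1 2 3 2 1 2 1 2 1 2 1 2 1 0 1 0]
  -> pairs=11 depth=3 groups=2 -> no
String 4 '{{{}}{}{}{}{}}{}{}{}{}': depth seq [1 2 3 2 1 2 1 2 1 2 1 2 1 0 1 0 1 0 1 0 1 0]
  -> pairs=11 depth=3 groups=5 -> yes
String 5 '{}{}{{}{{}}{}{}}{}{}': depth seq [1 0 1 0 1 2 1 2 3 2 1 2 1 2 1 0 1 0 1 0]
  -> pairs=10 depth=3 groups=5 -> no
String 6 '{}{}{}{{{{}}}{}}{{}}{}': depth seq [1 0 1 0 1 0 1 2 3 4 3 2 1 2 1 0 1 2 1 0 1 0]
  -> pairs=11 depth=4 groups=6 -> no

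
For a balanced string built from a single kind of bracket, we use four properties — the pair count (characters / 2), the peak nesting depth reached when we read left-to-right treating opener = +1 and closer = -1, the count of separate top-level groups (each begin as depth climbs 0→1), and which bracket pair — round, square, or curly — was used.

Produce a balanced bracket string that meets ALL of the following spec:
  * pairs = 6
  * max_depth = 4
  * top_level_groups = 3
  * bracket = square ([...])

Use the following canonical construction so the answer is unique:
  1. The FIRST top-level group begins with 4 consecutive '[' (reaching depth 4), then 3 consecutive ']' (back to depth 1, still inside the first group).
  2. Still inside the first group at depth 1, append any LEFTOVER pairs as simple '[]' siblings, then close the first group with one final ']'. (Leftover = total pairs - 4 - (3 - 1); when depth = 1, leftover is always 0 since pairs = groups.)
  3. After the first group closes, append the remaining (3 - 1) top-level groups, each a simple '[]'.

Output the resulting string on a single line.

Answer: [[[[]]]][][]

Derivation:
Spec: pairs=6 depth=4 groups=3
Leftover pairs = 6 - 4 - (3-1) = 0
First group: deep chain of depth 4 + 0 sibling pairs
Remaining 2 groups: simple '[]' each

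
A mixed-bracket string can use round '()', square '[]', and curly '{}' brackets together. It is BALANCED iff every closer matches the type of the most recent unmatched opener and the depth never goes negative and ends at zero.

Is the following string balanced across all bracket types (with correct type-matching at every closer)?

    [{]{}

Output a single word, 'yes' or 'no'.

pos 0: push '['; stack = [
pos 1: push '{'; stack = [{
pos 2: saw closer ']' but top of stack is '{' (expected '}') → INVALID
Verdict: type mismatch at position 2: ']' closes '{' → no

Answer: no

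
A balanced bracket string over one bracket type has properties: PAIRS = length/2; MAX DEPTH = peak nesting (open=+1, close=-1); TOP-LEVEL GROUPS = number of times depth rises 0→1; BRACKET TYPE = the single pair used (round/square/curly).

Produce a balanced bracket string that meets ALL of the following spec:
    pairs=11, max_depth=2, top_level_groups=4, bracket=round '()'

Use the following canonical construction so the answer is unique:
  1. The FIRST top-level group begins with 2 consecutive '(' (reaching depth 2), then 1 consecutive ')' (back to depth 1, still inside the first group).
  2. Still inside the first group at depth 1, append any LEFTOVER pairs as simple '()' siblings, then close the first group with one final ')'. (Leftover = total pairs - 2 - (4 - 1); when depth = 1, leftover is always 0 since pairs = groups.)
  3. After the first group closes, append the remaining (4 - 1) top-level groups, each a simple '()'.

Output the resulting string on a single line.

Spec: pairs=11 depth=2 groups=4
Leftover pairs = 11 - 2 - (4-1) = 6
First group: deep chain of depth 2 + 6 sibling pairs
Remaining 3 groups: simple '()' each

Answer: (()()()()()()())()()()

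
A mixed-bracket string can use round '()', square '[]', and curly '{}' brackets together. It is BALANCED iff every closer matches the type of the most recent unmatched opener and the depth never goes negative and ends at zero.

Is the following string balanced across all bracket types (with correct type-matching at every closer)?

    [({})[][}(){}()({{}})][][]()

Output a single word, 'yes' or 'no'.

pos 0: push '['; stack = [
pos 1: push '('; stack = [(
pos 2: push '{'; stack = [({
pos 3: '}' matches '{'; pop; stack = [(
pos 4: ')' matches '('; pop; stack = [
pos 5: push '['; stack = [[
pos 6: ']' matches '['; pop; stack = [
pos 7: push '['; stack = [[
pos 8: saw closer '}' but top of stack is '[' (expected ']') → INVALID
Verdict: type mismatch at position 8: '}' closes '[' → no

Answer: no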